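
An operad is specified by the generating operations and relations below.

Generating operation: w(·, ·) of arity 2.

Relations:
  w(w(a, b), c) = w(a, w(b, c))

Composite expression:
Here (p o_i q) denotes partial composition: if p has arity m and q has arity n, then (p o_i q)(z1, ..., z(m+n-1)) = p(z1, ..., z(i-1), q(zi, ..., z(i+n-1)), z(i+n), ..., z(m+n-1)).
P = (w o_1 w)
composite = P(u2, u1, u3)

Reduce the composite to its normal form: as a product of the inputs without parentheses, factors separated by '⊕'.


The w-tree's shape is irrelevant; the u-reading-order decides.
w(u2, u1) collapses to u2 ⊕ u1
w(w(u2, u1), u3) collapses to u2 ⊕ u1 ⊕ u3

u2 ⊕ u1 ⊕ u3


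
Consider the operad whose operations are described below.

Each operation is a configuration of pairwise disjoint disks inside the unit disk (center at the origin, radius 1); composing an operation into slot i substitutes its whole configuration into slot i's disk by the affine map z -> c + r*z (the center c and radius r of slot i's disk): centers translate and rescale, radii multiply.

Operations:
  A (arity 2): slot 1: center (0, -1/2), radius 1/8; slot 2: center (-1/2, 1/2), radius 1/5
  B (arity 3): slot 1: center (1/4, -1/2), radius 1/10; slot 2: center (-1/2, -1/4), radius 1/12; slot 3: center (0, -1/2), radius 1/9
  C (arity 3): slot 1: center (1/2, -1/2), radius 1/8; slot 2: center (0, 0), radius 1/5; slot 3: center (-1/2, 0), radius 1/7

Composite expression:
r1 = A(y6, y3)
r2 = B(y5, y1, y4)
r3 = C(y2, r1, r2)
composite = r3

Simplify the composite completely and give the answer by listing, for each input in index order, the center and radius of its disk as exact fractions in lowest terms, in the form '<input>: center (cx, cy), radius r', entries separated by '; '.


y1: center (-4/7, -1/28), radius 1/84; y2: center (1/2, -1/2), radius 1/8; y3: center (-1/10, 1/10), radius 1/25; y4: center (-1/2, -1/14), radius 1/63; y5: center (-13/28, -1/14), radius 1/70; y6: center (0, -1/10), radius 1/40


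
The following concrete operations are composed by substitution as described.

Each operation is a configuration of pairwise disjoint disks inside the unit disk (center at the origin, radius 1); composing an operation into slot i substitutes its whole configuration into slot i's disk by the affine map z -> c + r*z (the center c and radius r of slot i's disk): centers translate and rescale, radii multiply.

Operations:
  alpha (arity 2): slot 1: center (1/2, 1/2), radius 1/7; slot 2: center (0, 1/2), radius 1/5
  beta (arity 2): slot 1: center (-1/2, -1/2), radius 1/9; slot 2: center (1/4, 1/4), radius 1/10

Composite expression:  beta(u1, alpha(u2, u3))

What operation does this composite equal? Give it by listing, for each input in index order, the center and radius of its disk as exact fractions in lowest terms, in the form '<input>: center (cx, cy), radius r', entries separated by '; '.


u1: center (-1/2, -1/2), radius 1/9; u2: center (3/10, 3/10), radius 1/70; u3: center (1/4, 3/10), radius 1/50

Follow each u-input down from beta: c' goes to c + r*c', radius to r*r'.
for u1, the 1-step affine chain lands on center (-1/2, -1/2), radius 1/9
for u2, the 2-step affine chain lands on center (3/10, 3/10), radius 1/70
for u3, the 2-step affine chain lands on center (1/4, 3/10), radius 1/50


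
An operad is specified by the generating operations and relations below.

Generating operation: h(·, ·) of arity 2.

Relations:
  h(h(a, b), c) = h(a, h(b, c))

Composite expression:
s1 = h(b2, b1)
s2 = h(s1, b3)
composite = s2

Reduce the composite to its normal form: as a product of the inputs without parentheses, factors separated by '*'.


b2 * b1 * b3


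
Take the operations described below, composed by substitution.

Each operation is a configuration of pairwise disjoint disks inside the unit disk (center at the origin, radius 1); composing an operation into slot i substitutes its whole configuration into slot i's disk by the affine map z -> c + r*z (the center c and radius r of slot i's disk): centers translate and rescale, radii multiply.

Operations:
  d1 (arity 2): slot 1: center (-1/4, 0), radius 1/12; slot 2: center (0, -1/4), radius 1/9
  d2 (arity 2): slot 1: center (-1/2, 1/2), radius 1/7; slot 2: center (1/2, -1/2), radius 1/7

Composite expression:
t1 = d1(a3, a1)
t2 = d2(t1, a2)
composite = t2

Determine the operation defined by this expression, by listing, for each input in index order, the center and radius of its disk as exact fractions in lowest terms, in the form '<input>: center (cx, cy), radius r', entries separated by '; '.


a1: center (-1/2, 13/28), radius 1/63; a2: center (1/2, -1/2), radius 1/7; a3: center (-15/28, 1/2), radius 1/84

Only the slot chain above each a matters under d2; compose those maps.
input a3: composing its 2 substitution steps yields center (-15/28, 1/2), radius 1/84
input a1: composing its 2 substitution steps yields center (-1/2, 13/28), radius 1/63
input a2: composing its 1 substitution step yields center (1/2, -1/2), radius 1/7


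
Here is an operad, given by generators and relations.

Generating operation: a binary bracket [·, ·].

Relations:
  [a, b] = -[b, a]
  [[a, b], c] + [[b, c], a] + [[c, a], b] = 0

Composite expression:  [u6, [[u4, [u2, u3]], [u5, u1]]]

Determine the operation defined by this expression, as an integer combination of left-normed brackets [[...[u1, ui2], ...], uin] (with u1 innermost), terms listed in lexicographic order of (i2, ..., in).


Expand each bracket as ab - ba; the u1-initial words give the coefficients.
Composite bracket: [u6, [[u4, [u2, u3]], [u5, u1]]]
Full expansion: 32 signed words from ab - ba (2^5 = 32).
Collect the words opening with u1:
  sign of u1u5u2u3u4u6 is +1, so it contributes +[[[[[u1, u5], u2], u3], u4], u6]
  sign of u1u5u3u2u4u6 is -1, so it contributes -[[[[[u1, u5], u3], u2], u4], u6]
  sign of u1u5u4u2u3u6 is -1, so it contributes -[[[[[u1, u5], u4], u2], u3], u6]
  sign of u1u5u4u3u2u6 is +1, so it contributes +[[[[[u1, u5], u4], u3], u2], u6]

[[[[[u1, u5], u2], u3], u4], u6] - [[[[[u1, u5], u3], u2], u4], u6] - [[[[[u1, u5], u4], u2], u3], u6] + [[[[[u1, u5], u4], u3], u2], u6]


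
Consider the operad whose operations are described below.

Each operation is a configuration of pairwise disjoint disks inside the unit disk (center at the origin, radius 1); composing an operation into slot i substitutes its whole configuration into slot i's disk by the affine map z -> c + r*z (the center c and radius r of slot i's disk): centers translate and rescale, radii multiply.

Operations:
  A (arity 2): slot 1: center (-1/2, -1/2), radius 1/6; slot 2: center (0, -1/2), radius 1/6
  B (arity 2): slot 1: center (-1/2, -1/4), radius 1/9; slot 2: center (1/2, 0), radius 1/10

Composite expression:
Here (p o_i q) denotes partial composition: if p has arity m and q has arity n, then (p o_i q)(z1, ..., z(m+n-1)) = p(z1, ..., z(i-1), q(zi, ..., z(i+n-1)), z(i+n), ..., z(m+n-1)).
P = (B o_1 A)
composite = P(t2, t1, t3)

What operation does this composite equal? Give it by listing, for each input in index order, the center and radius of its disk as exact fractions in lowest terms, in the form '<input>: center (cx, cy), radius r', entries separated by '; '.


t1: center (-1/2, -11/36), radius 1/54; t2: center (-5/9, -11/36), radius 1/54; t3: center (1/2, 0), radius 1/10

Each t-disk chains the slot maps above it in B; radii multiply.
t2 passes through 2 substitutions, ending at center (-5/9, -11/36), radius 1/54
t1 passes through 2 substitutions, ending at center (-1/2, -11/36), radius 1/54
t3 passes through 1 substitution, ending at center (1/2, 0), radius 1/10


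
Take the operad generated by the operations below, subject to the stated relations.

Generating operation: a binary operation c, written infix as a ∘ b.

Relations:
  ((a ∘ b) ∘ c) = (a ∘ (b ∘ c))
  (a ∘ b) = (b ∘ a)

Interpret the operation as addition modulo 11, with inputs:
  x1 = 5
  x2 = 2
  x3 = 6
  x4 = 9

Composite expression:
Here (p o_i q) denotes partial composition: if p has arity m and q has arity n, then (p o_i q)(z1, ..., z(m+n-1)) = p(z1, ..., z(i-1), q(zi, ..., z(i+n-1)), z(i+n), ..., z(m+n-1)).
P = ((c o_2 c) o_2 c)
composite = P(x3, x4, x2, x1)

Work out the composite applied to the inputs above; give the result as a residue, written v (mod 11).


0 (mod 11)

(x4 ∘ x2) = 0
((x4 ∘ x2) ∘ x1) = 5
(x3 ∘ ((x4 ∘ x2) ∘ x1)) = 0


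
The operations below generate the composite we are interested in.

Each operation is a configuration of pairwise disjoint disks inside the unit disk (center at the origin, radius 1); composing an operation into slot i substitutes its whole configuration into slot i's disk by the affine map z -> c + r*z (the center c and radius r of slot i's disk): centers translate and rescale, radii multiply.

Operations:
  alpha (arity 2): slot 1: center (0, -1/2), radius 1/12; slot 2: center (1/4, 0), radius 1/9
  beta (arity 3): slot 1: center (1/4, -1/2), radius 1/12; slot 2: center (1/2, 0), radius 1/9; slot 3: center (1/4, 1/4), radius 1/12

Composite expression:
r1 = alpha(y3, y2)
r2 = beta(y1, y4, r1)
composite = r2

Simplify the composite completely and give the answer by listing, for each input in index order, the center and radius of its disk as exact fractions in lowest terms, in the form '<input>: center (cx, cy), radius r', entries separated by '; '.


y1: center (1/4, -1/2), radius 1/12; y2: center (13/48, 1/4), radius 1/108; y3: center (1/4, 5/24), radius 1/144; y4: center (1/2, 0), radius 1/9

Nesting under beta composes maps z -> c + r*z down each y-path.
input y1: composing its 1 substitution step yields center (1/4, -1/2), radius 1/12
input y4: composing its 1 substitution step yields center (1/2, 0), radius 1/9
input y3: composing its 2 substitution steps yields center (1/4, 5/24), radius 1/144
input y2: composing its 2 substitution steps yields center (13/48, 1/4), radius 1/108


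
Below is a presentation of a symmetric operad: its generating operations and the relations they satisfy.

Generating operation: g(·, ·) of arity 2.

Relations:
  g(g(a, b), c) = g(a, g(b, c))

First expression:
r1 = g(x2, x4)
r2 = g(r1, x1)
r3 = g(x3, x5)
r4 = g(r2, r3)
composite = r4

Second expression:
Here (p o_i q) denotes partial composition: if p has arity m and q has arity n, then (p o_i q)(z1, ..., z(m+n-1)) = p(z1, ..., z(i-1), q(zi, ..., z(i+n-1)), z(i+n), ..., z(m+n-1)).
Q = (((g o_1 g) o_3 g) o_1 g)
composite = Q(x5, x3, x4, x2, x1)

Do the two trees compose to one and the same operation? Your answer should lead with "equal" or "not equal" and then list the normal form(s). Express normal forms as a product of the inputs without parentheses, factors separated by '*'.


not equal: they reduce to x2 * x4 * x1 * x3 * x5 and x5 * x3 * x4 * x2 * x1

The first composite normalizes to x2 * x4 * x1 * x3 * x5
The second composite normalizes to x5 * x3 * x4 * x2 * x1
Distinct normal forms: not equal.


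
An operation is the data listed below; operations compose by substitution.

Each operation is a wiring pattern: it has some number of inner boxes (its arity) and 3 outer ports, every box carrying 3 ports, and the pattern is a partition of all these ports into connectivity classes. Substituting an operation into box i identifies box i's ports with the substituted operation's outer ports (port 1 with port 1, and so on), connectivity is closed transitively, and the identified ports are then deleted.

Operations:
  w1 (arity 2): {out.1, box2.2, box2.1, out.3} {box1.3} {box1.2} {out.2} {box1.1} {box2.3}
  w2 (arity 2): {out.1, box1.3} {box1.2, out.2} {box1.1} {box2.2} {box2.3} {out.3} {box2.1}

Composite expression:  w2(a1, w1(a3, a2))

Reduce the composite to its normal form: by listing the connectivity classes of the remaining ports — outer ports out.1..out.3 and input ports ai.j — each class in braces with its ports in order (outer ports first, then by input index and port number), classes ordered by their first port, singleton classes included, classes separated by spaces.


After gluing at w2, chains via deleted ports link the a-ports.
composing w1 on (a3, a2), with out.j its own outer ports: {out.1, out.3, a2.1, a2.2} {out.2} {a2.3} {a3.1} {a3.2} {a3.3}
composing w2 on (a1, a3, a2), with out.j its own outer ports: {out.1, a1.3} {out.2, a1.2} {out.3} {a1.1} {a2.1, a2.2} {a2.3} {a3.1} {a3.2} {a3.3}

{out.1, a1.3} {out.2, a1.2} {out.3} {a1.1} {a2.1, a2.2} {a2.3} {a3.1} {a3.2} {a3.3}


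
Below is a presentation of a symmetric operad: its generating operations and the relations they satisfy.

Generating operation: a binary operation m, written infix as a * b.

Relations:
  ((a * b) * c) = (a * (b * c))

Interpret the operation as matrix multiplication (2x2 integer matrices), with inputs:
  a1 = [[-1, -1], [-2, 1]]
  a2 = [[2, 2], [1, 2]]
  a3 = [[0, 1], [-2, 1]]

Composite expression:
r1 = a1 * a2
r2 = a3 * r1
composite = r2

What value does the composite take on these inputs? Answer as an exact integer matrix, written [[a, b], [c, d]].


(a1 * a2) = [[-3, -4], [-3, -2]]
(a3 * (a1 * a2)) = [[-3, -2], [3, 6]]

[[-3, -2], [3, 6]]


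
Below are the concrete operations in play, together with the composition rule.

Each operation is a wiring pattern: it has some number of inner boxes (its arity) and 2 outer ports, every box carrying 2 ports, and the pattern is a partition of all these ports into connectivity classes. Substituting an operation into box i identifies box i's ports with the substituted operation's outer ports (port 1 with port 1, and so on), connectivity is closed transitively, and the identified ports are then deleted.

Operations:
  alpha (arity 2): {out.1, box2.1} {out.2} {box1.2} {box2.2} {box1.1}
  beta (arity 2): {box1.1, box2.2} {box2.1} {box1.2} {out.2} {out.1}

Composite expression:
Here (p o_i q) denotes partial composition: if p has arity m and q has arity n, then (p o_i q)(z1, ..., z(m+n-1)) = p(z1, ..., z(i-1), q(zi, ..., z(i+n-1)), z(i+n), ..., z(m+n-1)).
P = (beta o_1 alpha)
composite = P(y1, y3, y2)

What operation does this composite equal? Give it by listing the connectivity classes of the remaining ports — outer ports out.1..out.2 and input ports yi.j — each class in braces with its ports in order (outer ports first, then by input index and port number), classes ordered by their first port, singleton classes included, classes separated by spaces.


{out.1} {out.2} {y1.1} {y1.2} {y2.1} {y2.2, y3.1} {y3.2}

Reachability decides: close wires over beta-identified ports.
the subtree at alpha composes to {out.1, y3.1} {out.2} {y1.1} {y1.2} {y3.2} on (y1, y3); out.j = own outer ports
the subtree at beta composes to {out.1} {out.2} {y1.1} {y1.2} {y2.1} {y2.2, y3.1} {y3.2} on (y1, y3, y2); out.j = own outer ports


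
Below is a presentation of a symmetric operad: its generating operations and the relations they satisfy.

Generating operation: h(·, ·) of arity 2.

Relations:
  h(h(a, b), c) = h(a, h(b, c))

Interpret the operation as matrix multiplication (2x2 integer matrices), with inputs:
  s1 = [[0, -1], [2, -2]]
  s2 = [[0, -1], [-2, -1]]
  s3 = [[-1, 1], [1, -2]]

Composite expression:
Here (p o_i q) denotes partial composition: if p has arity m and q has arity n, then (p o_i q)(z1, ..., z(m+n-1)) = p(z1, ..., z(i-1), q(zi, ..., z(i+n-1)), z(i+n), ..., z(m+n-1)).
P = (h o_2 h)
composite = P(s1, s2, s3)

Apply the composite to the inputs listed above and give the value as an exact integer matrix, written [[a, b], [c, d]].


[[-1, 0], [-4, 4]]


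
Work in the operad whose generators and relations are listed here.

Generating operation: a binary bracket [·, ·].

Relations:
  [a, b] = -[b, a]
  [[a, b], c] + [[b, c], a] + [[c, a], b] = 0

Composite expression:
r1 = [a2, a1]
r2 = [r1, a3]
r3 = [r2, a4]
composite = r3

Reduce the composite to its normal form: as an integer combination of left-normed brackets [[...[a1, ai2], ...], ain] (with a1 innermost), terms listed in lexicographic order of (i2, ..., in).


-[[[a1, a2], a3], a4]

Left-normed coefficients sit on the a1-initial expansion words.
Composite bracket: [[[a2, a1], a3], a4]
Full expansion: 8 signed words from ab - ba (2^3 = 8).
Words beginning with a1 determine it all:
  a1a2a3a4 appears with sign -1, giving the term -[[[a1, a2], a3], a4]


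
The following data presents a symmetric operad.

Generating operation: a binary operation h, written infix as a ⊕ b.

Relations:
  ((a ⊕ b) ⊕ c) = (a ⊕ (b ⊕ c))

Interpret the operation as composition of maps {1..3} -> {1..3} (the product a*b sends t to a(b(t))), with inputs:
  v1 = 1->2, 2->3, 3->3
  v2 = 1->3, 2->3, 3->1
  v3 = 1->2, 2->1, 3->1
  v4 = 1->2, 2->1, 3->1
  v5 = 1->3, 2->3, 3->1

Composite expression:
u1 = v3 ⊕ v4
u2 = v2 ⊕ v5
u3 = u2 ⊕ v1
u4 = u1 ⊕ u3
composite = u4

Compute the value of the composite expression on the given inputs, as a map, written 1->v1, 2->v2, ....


(v3 ⊕ v4) = 1->1, 2->2, 3->2
(v2 ⊕ v5) = 1->1, 2->1, 3->3
((v2 ⊕ v5) ⊕ v1) = 1->1, 2->3, 3->3
((v3 ⊕ v4) ⊕ ((v2 ⊕ v5) ⊕ v1)) = 1->1, 2->2, 3->2

1->1, 2->2, 3->2


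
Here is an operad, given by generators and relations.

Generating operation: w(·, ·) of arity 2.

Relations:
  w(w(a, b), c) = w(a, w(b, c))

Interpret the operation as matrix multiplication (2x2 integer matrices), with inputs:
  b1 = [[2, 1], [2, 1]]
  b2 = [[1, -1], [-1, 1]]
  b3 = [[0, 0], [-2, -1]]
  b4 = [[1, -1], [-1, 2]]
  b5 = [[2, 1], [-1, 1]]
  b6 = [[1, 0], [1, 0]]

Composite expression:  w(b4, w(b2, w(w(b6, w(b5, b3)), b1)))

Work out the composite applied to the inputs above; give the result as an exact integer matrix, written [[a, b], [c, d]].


w(b5, b3) = [[-2, -1], [-2, -1]]
w(b6, w(b5, b3)) = [[-2, -1], [-2, -1]]
w(w(b6, w(b5, b3)), b1) = [[-6, -3], [-6, -3]]
w(b2, w(w(b6, w(b5, b3)), b1)) = [[0, 0], [0, 0]]
w(b4, w(b2, w(w(b6, w(b5, b3)), b1))) = [[0, 0], [0, 0]]

[[0, 0], [0, 0]]


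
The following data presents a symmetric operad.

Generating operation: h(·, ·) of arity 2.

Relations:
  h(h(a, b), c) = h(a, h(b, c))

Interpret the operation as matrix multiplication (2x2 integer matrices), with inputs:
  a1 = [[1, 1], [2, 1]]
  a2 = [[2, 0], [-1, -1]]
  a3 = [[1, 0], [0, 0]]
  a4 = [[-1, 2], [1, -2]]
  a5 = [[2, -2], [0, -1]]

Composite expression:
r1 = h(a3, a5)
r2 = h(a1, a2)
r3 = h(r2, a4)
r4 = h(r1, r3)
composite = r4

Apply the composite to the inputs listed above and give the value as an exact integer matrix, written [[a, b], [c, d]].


h(a3, a5) = [[2, -2], [0, 0]]
h(a1, a2) = [[1, -1], [3, -1]]
h(h(a1, a2), a4) = [[-2, 4], [-4, 8]]
h(h(a3, a5), h(h(a1, a2), a4)) = [[4, -8], [0, 0]]

[[4, -8], [0, 0]]


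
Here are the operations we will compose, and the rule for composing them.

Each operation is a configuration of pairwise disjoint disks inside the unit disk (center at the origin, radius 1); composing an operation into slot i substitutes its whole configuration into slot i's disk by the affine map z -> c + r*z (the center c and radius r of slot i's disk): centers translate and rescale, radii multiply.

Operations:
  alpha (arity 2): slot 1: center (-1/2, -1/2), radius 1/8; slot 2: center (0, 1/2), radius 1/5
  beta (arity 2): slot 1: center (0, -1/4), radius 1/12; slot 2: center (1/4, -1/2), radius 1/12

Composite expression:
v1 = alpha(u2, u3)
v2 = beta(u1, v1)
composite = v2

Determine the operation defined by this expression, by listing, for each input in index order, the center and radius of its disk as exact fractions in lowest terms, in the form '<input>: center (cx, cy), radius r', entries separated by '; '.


Follow each u-input down from beta: c' goes to c + r*c', radius to r*r'.
for u1, the 1-step affine chain lands on center (0, -1/4), radius 1/12
for u2, the 2-step affine chain lands on center (5/24, -13/24), radius 1/96
for u3, the 2-step affine chain lands on center (1/4, -11/24), radius 1/60

u1: center (0, -1/4), radius 1/12; u2: center (5/24, -13/24), radius 1/96; u3: center (1/4, -11/24), radius 1/60


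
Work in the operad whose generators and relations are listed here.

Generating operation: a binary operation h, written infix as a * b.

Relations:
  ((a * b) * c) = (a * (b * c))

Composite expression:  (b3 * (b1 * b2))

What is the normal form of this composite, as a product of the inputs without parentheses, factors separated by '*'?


The h-tree's shape is irrelevant; the b-reading-order decides.
(b1 * b2) collapses to b1 * b2
(b3 * (b1 * b2)) collapses to b3 * b1 * b2

b3 * b1 * b2


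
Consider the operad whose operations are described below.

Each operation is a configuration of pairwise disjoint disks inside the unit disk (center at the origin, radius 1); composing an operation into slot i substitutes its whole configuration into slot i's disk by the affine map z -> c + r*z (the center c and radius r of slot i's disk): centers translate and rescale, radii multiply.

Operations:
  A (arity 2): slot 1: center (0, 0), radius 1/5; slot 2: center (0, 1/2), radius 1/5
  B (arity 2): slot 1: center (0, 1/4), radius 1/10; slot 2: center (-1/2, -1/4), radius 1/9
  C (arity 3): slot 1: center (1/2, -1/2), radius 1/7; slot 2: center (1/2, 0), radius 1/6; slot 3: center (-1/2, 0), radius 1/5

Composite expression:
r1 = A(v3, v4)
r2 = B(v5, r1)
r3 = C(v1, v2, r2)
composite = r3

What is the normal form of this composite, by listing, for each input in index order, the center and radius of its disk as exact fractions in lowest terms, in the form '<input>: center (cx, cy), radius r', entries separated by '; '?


v1: center (1/2, -1/2), radius 1/7; v2: center (1/2, 0), radius 1/6; v3: center (-3/5, -1/20), radius 1/225; v4: center (-3/5, -7/180), radius 1/225; v5: center (-1/2, 1/20), radius 1/50

Follow each v-input down from C: c' goes to c + r*c', radius to r*r'.
input v1: applying the 1 nested substitution gives center (1/2, -1/2), radius 1/7
input v2: applying the 1 nested substitution gives center (1/2, 0), radius 1/6
input v5: applying the 2 nested substitutions gives center (-1/2, 1/20), radius 1/50
input v3: applying the 3 nested substitutions gives center (-3/5, -1/20), radius 1/225
input v4: applying the 3 nested substitutions gives center (-3/5, -7/180), radius 1/225


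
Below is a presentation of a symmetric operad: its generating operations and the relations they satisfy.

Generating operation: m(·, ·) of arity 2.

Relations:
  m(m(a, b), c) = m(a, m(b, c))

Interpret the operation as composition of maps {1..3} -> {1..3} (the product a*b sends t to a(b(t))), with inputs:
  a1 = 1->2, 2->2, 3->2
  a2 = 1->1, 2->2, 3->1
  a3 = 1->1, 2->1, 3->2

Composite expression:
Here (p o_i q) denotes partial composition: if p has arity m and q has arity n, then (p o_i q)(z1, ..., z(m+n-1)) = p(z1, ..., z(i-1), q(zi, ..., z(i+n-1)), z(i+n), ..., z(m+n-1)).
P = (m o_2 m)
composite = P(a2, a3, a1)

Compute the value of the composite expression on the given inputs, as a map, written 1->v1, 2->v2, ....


1->1, 2->1, 3->1

m(a3, a1) = 1->1, 2->1, 3->1
m(a2, m(a3, a1)) = 1->1, 2->1, 3->1


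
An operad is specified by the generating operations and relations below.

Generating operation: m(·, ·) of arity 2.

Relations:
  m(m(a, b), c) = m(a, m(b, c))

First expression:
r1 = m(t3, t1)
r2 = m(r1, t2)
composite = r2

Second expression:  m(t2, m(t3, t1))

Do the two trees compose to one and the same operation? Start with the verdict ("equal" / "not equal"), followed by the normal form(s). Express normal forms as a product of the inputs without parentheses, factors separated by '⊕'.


not equal: they reduce to t3 ⊕ t1 ⊕ t2 and t2 ⊕ t3 ⊕ t1

The first expression, normalized: t3 ⊕ t1 ⊕ t2
The second expression, normalized: t2 ⊕ t3 ⊕ t1
They disagree, so not equal.


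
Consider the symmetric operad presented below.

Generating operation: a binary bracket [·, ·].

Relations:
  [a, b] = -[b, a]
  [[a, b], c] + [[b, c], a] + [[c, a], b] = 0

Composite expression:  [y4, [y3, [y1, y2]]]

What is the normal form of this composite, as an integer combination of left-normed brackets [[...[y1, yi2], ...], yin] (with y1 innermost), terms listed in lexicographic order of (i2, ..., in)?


[[[y1, y2], y3], y4]

Skip Jacobi rewriting: expand, keep y1-initial words, read off terms.
Composite bracket: [y4, [y3, [y1, y2]]]
Full expansion: 8 signed words from ab - ba (2^3 = 8).
Collect the words opening with y1:
  sign of y1y2y3y4 is +1, so it contributes +[[[y1, y2], y3], y4]


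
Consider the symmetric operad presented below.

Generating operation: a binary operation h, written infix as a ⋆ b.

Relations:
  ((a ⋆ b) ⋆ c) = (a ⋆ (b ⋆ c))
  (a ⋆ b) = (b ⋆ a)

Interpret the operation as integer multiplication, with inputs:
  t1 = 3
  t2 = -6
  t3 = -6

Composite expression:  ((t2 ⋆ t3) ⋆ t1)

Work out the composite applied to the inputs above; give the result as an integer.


108

(t2 ⋆ t3) = 36
((t2 ⋆ t3) ⋆ t1) = 108


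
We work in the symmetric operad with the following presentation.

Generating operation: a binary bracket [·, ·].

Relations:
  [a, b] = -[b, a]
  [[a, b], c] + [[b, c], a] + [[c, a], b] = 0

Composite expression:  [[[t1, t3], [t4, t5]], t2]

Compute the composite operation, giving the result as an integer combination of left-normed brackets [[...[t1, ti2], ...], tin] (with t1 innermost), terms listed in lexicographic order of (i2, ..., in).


[[[[t1, t3], t4], t5], t2] - [[[[t1, t3], t5], t4], t2]


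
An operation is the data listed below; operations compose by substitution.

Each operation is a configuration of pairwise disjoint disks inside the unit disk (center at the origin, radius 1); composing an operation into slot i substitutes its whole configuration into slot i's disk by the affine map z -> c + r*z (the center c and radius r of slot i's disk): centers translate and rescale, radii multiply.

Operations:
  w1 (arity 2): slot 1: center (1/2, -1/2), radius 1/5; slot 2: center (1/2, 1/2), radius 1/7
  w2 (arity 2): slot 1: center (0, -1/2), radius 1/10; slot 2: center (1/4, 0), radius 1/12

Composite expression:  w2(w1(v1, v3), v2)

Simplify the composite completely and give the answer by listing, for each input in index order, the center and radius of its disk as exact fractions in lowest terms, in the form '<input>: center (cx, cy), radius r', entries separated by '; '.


Below w2, radii multiply path by path; the v-disk centers shift.
input v1: composing its 2 substitution steps yields center (1/20, -11/20), radius 1/50
input v3: composing its 2 substitution steps yields center (1/20, -9/20), radius 1/70
input v2: composing its 1 substitution step yields center (1/4, 0), radius 1/12

v1: center (1/20, -11/20), radius 1/50; v2: center (1/4, 0), radius 1/12; v3: center (1/20, -9/20), radius 1/70


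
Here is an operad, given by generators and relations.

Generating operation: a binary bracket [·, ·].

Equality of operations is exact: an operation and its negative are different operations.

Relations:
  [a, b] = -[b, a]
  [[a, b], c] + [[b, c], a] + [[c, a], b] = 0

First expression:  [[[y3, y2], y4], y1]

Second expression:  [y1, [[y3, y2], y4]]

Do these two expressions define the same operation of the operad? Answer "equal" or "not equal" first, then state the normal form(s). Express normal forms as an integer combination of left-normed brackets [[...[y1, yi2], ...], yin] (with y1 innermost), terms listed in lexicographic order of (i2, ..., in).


not equal; first: [[[y1, y2], y3], y4] - [[[y1, y3], y2], y4] - [[[y1, y4], y2], y3] + [[[y1, y4], y3], y2]; second: -[[[y1, y2], y3], y4] + [[[y1, y3], y2], y4] + [[[y1, y4], y2], y3] - [[[y1, y4], y3], y2]

The first expression, normalized: [[[y1, y2], y3], y4] - [[[y1, y3], y2], y4] - [[[y1, y4], y2], y3] + [[[y1, y4], y3], y2]
The second expression, normalized: -[[[y1, y2], y3], y4] + [[[y1, y3], y2], y4] + [[[y1, y4], y2], y3] - [[[y1, y4], y3], y2]
The forms do not match — not equal.


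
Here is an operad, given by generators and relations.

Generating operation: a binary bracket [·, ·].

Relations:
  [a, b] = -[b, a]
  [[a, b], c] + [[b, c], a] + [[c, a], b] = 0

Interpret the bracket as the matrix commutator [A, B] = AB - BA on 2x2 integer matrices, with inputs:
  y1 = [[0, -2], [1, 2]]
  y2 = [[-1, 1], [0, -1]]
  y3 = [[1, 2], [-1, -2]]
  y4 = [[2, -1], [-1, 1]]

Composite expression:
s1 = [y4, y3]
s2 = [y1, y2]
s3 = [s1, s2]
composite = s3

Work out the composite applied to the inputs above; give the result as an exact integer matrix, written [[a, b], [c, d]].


[y4, y3] = [[3, 5], [-2, -3]]
[y1, y2] = [[-1, -2], [0, 1]]
[[y4, y3], [y1, y2]] = [[-4, -2], [4, 4]]

[[-4, -2], [4, 4]]


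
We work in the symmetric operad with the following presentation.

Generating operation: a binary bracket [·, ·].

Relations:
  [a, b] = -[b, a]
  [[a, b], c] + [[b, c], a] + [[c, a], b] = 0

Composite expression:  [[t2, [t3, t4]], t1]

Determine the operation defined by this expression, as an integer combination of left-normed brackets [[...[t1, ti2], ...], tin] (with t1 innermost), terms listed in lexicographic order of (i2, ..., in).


-[[[t1, t2], t3], t4] + [[[t1, t2], t4], t3] + [[[t1, t3], t4], t2] - [[[t1, t4], t3], t2]


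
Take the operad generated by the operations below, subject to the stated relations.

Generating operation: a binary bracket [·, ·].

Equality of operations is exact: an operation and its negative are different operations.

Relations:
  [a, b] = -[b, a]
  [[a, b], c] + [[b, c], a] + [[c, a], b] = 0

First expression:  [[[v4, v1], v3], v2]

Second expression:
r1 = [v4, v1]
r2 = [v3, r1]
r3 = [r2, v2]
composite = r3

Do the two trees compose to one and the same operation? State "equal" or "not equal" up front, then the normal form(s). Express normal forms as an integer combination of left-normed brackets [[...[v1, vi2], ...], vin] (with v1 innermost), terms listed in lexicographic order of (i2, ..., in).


In normal form, the first expression is -[[[v1, v4], v3], v2]
In normal form, the second expression is [[[v1, v4], v3], v2]
The normal forms differ: not equal.

not equal: they reduce to -[[[v1, v4], v3], v2] and [[[v1, v4], v3], v2]


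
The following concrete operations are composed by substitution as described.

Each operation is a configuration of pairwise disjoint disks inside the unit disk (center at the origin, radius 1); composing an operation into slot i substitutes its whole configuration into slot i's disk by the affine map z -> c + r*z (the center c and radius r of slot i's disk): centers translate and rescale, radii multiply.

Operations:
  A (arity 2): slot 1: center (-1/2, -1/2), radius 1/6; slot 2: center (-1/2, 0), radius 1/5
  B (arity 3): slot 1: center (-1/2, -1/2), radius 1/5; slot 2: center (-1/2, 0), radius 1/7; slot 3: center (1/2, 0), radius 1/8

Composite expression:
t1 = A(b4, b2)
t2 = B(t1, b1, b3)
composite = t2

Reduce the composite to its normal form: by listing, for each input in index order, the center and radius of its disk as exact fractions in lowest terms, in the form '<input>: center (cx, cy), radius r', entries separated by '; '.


b1: center (-1/2, 0), radius 1/7; b2: center (-3/5, -1/2), radius 1/25; b3: center (1/2, 0), radius 1/8; b4: center (-3/5, -3/5), radius 1/30


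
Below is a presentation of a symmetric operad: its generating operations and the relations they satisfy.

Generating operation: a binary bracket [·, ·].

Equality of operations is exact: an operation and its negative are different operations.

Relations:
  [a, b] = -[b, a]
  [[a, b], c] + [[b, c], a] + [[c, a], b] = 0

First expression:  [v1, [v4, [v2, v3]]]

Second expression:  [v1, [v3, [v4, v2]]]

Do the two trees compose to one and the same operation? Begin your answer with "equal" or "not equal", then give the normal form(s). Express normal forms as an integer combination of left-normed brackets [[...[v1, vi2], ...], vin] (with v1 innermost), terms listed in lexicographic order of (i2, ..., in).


not equal; the first gives -[[[v1, v2], v3], v4] + [[[v1, v3], v2], v4] + [[[v1, v4], v2], v3] - [[[v1, v4], v3], v2] and the second [[[v1, v2], v4], v3] - [[[v1, v3], v2], v4] + [[[v1, v3], v4], v2] - [[[v1, v4], v2], v3]

The first composite normalizes to -[[[v1, v2], v3], v4] + [[[v1, v3], v2], v4] + [[[v1, v4], v2], v3] - [[[v1, v4], v3], v2]
The second composite normalizes to [[[v1, v2], v4], v3] - [[[v1, v3], v2], v4] + [[[v1, v3], v4], v2] - [[[v1, v4], v2], v3]
They disagree, so not equal.


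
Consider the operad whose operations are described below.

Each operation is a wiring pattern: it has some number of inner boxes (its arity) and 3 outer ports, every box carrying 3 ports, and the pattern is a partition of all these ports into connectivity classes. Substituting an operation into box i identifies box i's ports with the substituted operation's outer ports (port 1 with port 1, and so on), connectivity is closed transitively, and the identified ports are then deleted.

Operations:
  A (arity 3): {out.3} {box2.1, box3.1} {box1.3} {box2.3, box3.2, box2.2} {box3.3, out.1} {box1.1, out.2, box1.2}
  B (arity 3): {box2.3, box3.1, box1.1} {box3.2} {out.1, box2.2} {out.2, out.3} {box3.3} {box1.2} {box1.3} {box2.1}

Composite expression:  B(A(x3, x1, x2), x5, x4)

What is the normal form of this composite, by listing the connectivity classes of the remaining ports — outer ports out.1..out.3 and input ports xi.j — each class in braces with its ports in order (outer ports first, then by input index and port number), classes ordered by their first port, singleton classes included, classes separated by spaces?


{out.1, x5.2} {out.2, out.3} {x1.1, x2.1} {x1.2, x1.3, x2.2} {x2.3, x4.1, x5.3} {x3.1, x3.2} {x3.3} {x4.2} {x4.3} {x5.1}

Two ports join when wires chain via B-identified ports.
after A, the pattern on (x3, x1, x2) reads {out.1, x2.3} {out.2, x3.1, x3.2} {out.3} {x1.1, x2.1} {x1.2, x1.3, x2.2} {x3.3} (out.j = its outer ports)
after B, the pattern on (x3, x1, x2, x5, x4) reads {out.1, x5.2} {out.2, out.3} {x1.1, x2.1} {x1.2, x1.3, x2.2} {x2.3, x4.1, x5.3} {x3.1, x3.2} {x3.3} {x4.2} {x4.3} {x5.1} (out.j = its outer ports)


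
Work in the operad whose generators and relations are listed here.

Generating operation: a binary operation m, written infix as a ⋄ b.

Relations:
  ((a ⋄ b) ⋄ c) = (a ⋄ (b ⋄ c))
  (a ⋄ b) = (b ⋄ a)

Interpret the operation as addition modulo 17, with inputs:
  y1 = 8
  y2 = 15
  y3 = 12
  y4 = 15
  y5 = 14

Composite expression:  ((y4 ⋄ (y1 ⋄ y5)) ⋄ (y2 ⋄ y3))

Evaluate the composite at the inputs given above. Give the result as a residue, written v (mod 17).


(y1 ⋄ y5) = 5
(y4 ⋄ (y1 ⋄ y5)) = 3
(y2 ⋄ y3) = 10
((y4 ⋄ (y1 ⋄ y5)) ⋄ (y2 ⋄ y3)) = 13

13 (mod 17)


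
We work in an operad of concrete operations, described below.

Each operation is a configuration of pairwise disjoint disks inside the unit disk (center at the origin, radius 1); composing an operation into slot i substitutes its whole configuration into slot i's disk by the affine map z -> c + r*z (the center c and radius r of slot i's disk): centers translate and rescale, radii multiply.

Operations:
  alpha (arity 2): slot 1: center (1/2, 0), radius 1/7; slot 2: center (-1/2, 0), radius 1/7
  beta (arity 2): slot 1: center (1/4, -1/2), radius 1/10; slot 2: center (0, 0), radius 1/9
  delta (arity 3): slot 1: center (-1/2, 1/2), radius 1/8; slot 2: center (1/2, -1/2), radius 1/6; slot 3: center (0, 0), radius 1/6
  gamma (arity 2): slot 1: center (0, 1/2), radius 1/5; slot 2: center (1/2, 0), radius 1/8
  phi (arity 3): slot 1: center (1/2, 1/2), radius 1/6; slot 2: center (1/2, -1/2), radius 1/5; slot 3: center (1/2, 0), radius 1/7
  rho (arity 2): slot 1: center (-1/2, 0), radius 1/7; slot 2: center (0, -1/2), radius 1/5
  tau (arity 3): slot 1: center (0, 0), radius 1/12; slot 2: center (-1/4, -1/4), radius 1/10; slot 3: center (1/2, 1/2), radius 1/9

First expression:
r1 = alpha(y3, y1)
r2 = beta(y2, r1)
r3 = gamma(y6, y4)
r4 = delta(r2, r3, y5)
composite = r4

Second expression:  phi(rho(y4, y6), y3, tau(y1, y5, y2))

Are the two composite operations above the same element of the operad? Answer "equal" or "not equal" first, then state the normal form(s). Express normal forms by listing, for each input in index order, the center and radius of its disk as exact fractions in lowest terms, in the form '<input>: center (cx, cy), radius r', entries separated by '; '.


not equal; first: y1: center (-73/144, 1/2), radius 1/504; y2: center (-15/32, 7/16), radius 1/80; y3: center (-71/144, 1/2), radius 1/504; y4: center (7/12, -1/2), radius 1/48; y5: center (0, 0), radius 1/6; y6: center (1/2, -5/12), radius 1/30; second: y1: center (1/2, 0), radius 1/84; y2: center (4/7, 1/14), radius 1/63; y3: center (1/2, -1/2), radius 1/5; y4: center (5/12, 1/2), radius 1/42; y5: center (13/28, -1/28), radius 1/70; y6: center (1/2, 5/12), radius 1/30

The first expression, normalized: y1: center (-73/144, 1/2), radius 1/504; y2: center (-15/32, 7/16), radius 1/80; y3: center (-71/144, 1/2), radius 1/504; y4: center (7/12, -1/2), radius 1/48; y5: center (0, 0), radius 1/6; y6: center (1/2, -5/12), radius 1/30
The second expression, normalized: y1: center (1/2, 0), radius 1/84; y2: center (4/7, 1/14), radius 1/63; y3: center (1/2, -1/2), radius 1/5; y4: center (5/12, 1/2), radius 1/42; y5: center (13/28, -1/28), radius 1/70; y6: center (1/2, 5/12), radius 1/30
They disagree, so not equal.


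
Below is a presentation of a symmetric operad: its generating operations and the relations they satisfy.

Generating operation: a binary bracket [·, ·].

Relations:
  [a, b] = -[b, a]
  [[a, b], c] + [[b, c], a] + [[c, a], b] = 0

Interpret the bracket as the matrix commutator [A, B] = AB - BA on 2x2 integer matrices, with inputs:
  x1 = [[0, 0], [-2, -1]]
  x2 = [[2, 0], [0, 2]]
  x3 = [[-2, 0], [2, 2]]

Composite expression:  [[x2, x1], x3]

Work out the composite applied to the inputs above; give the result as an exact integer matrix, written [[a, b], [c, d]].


[x2, x1] = [[0, 0], [0, 0]]
[[x2, x1], x3] = [[0, 0], [0, 0]]

[[0, 0], [0, 0]]


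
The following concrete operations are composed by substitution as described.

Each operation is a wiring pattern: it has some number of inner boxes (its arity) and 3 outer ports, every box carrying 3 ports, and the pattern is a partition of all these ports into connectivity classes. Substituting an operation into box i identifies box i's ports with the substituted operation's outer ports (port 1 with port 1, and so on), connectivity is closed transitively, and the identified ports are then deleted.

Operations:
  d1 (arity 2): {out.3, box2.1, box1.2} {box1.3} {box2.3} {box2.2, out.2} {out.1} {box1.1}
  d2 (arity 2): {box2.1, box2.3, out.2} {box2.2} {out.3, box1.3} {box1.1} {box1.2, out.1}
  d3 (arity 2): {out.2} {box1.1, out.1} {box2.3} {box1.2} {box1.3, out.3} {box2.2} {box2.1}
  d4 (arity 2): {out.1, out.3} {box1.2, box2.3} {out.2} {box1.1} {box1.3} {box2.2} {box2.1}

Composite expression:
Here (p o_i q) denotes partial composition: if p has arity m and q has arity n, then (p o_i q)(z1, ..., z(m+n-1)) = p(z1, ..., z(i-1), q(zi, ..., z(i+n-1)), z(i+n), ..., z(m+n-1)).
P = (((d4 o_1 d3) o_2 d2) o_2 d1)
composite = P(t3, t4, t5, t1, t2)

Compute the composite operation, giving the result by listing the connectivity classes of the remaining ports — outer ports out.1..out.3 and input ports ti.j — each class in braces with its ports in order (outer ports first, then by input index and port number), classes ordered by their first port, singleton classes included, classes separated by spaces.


{out.1, out.3} {out.2} {t1.1, t1.3} {t1.2} {t2.1} {t2.2} {t2.3} {t3.1} {t3.2} {t3.3} {t4.1} {t4.2, t5.1} {t4.3} {t5.2} {t5.3}

Treat the ports identified at d4 as solder joints: merge, then drop.
d1 over (t4, t5) gives {out.1} {out.2, t5.2} {out.3, t4.2, t5.1} {t4.1} {t4.3} {t5.3}, out.j being that stage's outer ports
d2 over (t4, t5, t1) gives {out.1, t5.2} {out.2, t1.1, t1.3} {out.3, t4.2, t5.1} {t1.2} {t4.1} {t4.3} {t5.3}, out.j being that stage's outer ports
d3 over (t3, t4, t5, t1) gives {out.1, t3.1} {out.2} {out.3, t3.3} {t1.1, t1.3} {t1.2} {t3.2} {t4.1} {t4.2, t5.1} {t4.3} {t5.2} {t5.3}, out.j being that stage's outer ports
d4 over (t3, t4, t5, t1, t2) gives {out.1, out.3} {out.2} {t1.1, t1.3} {t1.2} {t2.1} {t2.2} {t2.3} {t3.1} {t3.2} {t3.3} {t4.1} {t4.2, t5.1} {t4.3} {t5.2} {t5.3}, out.j being that stage's outer ports
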